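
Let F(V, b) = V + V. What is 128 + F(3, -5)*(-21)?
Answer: 2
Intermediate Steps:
F(V, b) = 2*V
128 + F(3, -5)*(-21) = 128 + (2*3)*(-21) = 128 + 6*(-21) = 128 - 126 = 2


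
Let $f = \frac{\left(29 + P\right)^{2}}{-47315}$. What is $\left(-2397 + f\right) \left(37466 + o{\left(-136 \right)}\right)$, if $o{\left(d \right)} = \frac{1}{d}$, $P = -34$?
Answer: $- \frac{14447181697000}{160871} \approx -8.9806 \cdot 10^{7}$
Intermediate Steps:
$f = - \frac{5}{9463}$ ($f = \frac{\left(29 - 34\right)^{2}}{-47315} = \left(-5\right)^{2} \left(- \frac{1}{47315}\right) = 25 \left(- \frac{1}{47315}\right) = - \frac{5}{9463} \approx -0.00052837$)
$\left(-2397 + f\right) \left(37466 + o{\left(-136 \right)}\right) = \left(-2397 - \frac{5}{9463}\right) \left(37466 + \frac{1}{-136}\right) = - \frac{22682816 \left(37466 - \frac{1}{136}\right)}{9463} = \left(- \frac{22682816}{9463}\right) \frac{5095375}{136} = - \frac{14447181697000}{160871}$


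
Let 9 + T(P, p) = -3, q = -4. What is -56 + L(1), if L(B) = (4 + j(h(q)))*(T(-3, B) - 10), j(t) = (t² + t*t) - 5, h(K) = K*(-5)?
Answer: -17634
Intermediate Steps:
T(P, p) = -12 (T(P, p) = -9 - 3 = -12)
h(K) = -5*K
j(t) = -5 + 2*t² (j(t) = (t² + t²) - 5 = 2*t² - 5 = -5 + 2*t²)
L(B) = -17578 (L(B) = (4 + (-5 + 2*(-5*(-4))²))*(-12 - 10) = (4 + (-5 + 2*20²))*(-22) = (4 + (-5 + 2*400))*(-22) = (4 + (-5 + 800))*(-22) = (4 + 795)*(-22) = 799*(-22) = -17578)
-56 + L(1) = -56 - 17578 = -17634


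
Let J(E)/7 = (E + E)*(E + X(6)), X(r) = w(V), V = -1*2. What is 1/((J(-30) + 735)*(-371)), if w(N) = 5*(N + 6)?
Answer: -1/1830885 ≈ -5.4618e-7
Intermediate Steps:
V = -2
w(N) = 30 + 5*N (w(N) = 5*(6 + N) = 30 + 5*N)
X(r) = 20 (X(r) = 30 + 5*(-2) = 30 - 10 = 20)
J(E) = 14*E*(20 + E) (J(E) = 7*((E + E)*(E + 20)) = 7*((2*E)*(20 + E)) = 7*(2*E*(20 + E)) = 14*E*(20 + E))
1/((J(-30) + 735)*(-371)) = 1/((14*(-30)*(20 - 30) + 735)*(-371)) = -1/371/(14*(-30)*(-10) + 735) = -1/371/(4200 + 735) = -1/371/4935 = (1/4935)*(-1/371) = -1/1830885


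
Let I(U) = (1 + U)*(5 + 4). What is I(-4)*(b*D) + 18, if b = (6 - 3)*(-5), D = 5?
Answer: 2043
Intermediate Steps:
I(U) = 9 + 9*U (I(U) = (1 + U)*9 = 9 + 9*U)
b = -15 (b = 3*(-5) = -15)
I(-4)*(b*D) + 18 = (9 + 9*(-4))*(-15*5) + 18 = (9 - 36)*(-75) + 18 = -27*(-75) + 18 = 2025 + 18 = 2043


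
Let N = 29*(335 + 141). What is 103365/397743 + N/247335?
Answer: 10352075549/32791921635 ≈ 0.31569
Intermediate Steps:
N = 13804 (N = 29*476 = 13804)
103365/397743 + N/247335 = 103365/397743 + 13804/247335 = 103365*(1/397743) + 13804*(1/247335) = 34455/132581 + 13804/247335 = 10352075549/32791921635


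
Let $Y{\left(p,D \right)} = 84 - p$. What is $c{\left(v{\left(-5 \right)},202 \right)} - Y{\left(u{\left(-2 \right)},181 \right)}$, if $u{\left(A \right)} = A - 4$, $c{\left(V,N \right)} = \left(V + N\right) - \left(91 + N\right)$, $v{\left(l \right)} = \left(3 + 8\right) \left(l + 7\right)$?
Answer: $-159$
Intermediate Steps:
$v{\left(l \right)} = 77 + 11 l$ ($v{\left(l \right)} = 11 \left(7 + l\right) = 77 + 11 l$)
$c{\left(V,N \right)} = -91 + V$ ($c{\left(V,N \right)} = \left(N + V\right) - \left(91 + N\right) = -91 + V$)
$u{\left(A \right)} = -4 + A$
$c{\left(v{\left(-5 \right)},202 \right)} - Y{\left(u{\left(-2 \right)},181 \right)} = \left(-91 + \left(77 + 11 \left(-5\right)\right)\right) - \left(84 - \left(-4 - 2\right)\right) = \left(-91 + \left(77 - 55\right)\right) - \left(84 - -6\right) = \left(-91 + 22\right) - \left(84 + 6\right) = -69 - 90 = -159$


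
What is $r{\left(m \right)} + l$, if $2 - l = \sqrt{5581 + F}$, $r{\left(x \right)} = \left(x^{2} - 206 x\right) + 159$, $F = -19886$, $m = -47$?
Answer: $12052 - i \sqrt{14305} \approx 12052.0 - 119.6 i$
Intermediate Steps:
$r{\left(x \right)} = 159 + x^{2} - 206 x$
$l = 2 - i \sqrt{14305}$ ($l = 2 - \sqrt{5581 - 19886} = 2 - \sqrt{-14305} = 2 - i \sqrt{14305} \approx 2.0 - 119.6 i$)
$r{\left(m \right)} + l = \left(159 + \left(-47\right)^{2} - -9682\right) + \left(2 - i \sqrt{14305}\right) = \left(159 + 2209 + 9682\right) + \left(2 - i \sqrt{14305}\right) = 12050 + \left(2 - i \sqrt{14305}\right) = 12052 - i \sqrt{14305}$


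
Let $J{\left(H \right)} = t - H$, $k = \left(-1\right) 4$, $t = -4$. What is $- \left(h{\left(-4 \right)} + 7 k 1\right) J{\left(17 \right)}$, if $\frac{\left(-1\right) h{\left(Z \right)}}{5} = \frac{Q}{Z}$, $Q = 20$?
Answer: $-63$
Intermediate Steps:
$h{\left(Z \right)} = - \frac{100}{Z}$ ($h{\left(Z \right)} = - 5 \frac{20}{Z} = - \frac{100}{Z}$)
$k = -4$
$J{\left(H \right)} = -4 - H$
$- \left(h{\left(-4 \right)} + 7 k 1\right) J{\left(17 \right)} = - \left(- \frac{100}{-4} + 7 \left(-4\right) 1\right) \left(-4 - 17\right) = - \left(\left(-100\right) \left(- \frac{1}{4}\right) - 28\right) \left(-4 - 17\right) = - \left(25 - 28\right) \left(-21\right) = - \left(-3\right) \left(-21\right) = \left(-1\right) 63 = -63$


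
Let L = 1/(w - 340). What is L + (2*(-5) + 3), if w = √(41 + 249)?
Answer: -80751/11531 - √290/115310 ≈ -7.0031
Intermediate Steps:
w = √290 ≈ 17.029
L = 1/(-340 + √290) (L = 1/(√290 - 340) = 1/(-340 + √290) ≈ -0.0030963)
L + (2*(-5) + 3) = (-34/11531 - √290/115310) + (2*(-5) + 3) = (-34/11531 - √290/115310) + (-10 + 3) = (-34/11531 - √290/115310) - 7 = -80751/11531 - √290/115310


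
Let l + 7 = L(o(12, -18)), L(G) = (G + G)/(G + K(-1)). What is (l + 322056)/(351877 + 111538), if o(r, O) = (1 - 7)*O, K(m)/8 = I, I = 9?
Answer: 1610251/2317075 ≈ 0.69495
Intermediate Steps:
K(m) = 72 (K(m) = 8*9 = 72)
o(r, O) = -6*O
L(G) = 2*G/(72 + G) (L(G) = (G + G)/(G + 72) = (2*G)/(72 + G) = 2*G/(72 + G))
l = -29/5 (l = -7 + 2*(-6*(-18))/(72 - 6*(-18)) = -7 + 2*108/(72 + 108) = -7 + 2*108/180 = -7 + 2*108*(1/180) = -7 + 6/5 = -29/5 ≈ -5.8000)
(l + 322056)/(351877 + 111538) = (-29/5 + 322056)/(351877 + 111538) = (1610251/5)/463415 = (1610251/5)*(1/463415) = 1610251/2317075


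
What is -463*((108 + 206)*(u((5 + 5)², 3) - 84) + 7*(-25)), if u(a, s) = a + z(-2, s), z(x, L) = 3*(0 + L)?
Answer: -3553525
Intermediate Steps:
z(x, L) = 3*L
u(a, s) = a + 3*s
-463*((108 + 206)*(u((5 + 5)², 3) - 84) + 7*(-25)) = -463*((108 + 206)*(((5 + 5)² + 3*3) - 84) + 7*(-25)) = -463*(314*((10² + 9) - 84) - 175) = -463*(314*((100 + 9) - 84) - 175) = -463*(314*(109 - 84) - 175) = -463*(314*25 - 175) = -463*(7850 - 175) = -463*7675 = -3553525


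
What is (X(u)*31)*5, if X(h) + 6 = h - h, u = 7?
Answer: -930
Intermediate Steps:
X(h) = -6 (X(h) = -6 + (h - h) = -6 + 0 = -6)
(X(u)*31)*5 = -6*31*5 = -186*5 = -930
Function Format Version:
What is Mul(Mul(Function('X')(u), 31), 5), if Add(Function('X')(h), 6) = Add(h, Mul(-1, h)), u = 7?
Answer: -930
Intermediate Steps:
Function('X')(h) = -6 (Function('X')(h) = Add(-6, Add(h, Mul(-1, h))) = Add(-6, 0) = -6)
Mul(Mul(Function('X')(u), 31), 5) = Mul(Mul(-6, 31), 5) = Mul(-186, 5) = -930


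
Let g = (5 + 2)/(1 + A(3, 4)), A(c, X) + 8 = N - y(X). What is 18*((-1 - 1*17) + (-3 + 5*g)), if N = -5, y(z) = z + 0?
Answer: -3339/8 ≈ -417.38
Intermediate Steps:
y(z) = z
A(c, X) = -13 - X (A(c, X) = -8 + (-5 - X) = -13 - X)
g = -7/16 (g = (5 + 2)/(1 + (-13 - 1*4)) = 7/(1 + (-13 - 4)) = 7/(1 - 17) = 7/(-16) = 7*(-1/16) = -7/16 ≈ -0.43750)
18*((-1 - 1*17) + (-3 + 5*g)) = 18*((-1 - 1*17) + (-3 + 5*(-7/16))) = 18*((-1 - 17) + (-3 - 35/16)) = 18*(-18 - 83/16) = 18*(-371/16) = -3339/8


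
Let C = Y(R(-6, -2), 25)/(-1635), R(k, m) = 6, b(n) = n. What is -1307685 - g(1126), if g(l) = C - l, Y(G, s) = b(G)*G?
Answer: -712074643/545 ≈ -1.3066e+6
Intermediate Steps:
Y(G, s) = G² (Y(G, s) = G*G = G²)
C = -12/545 (C = 6²/(-1635) = 36*(-1/1635) = -12/545 ≈ -0.022018)
g(l) = -12/545 - l
-1307685 - g(1126) = -1307685 - (-12/545 - 1*1126) = -1307685 - (-12/545 - 1126) = -1307685 - 1*(-613682/545) = -1307685 + 613682/545 = -712074643/545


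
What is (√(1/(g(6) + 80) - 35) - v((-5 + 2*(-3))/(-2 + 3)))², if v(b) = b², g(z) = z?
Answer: (10406 - I*√258774)²/7396 ≈ 14606.0 - 1431.5*I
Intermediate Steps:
(√(1/(g(6) + 80) - 35) - v((-5 + 2*(-3))/(-2 + 3)))² = (√(1/(6 + 80) - 35) - ((-5 + 2*(-3))/(-2 + 3))²)² = (√(1/86 - 35) - ((-5 - 6)/1)²)² = (√(1/86 - 35) - (-11*1)²)² = (√(-3009/86) - 1*(-11)²)² = (I*√258774/86 - 1*121)² = (I*√258774/86 - 121)² = (-121 + I*√258774/86)²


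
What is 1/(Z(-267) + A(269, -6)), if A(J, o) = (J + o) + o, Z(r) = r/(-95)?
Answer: 95/24682 ≈ 0.0038490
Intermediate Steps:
Z(r) = -r/95 (Z(r) = r*(-1/95) = -r/95)
A(J, o) = J + 2*o
1/(Z(-267) + A(269, -6)) = 1/(-1/95*(-267) + (269 + 2*(-6))) = 1/(267/95 + (269 - 12)) = 1/(267/95 + 257) = 1/(24682/95) = 95/24682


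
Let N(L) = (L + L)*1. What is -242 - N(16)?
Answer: -274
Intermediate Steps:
N(L) = 2*L (N(L) = (2*L)*1 = 2*L)
-242 - N(16) = -242 - 2*16 = -242 - 1*32 = -242 - 32 = -274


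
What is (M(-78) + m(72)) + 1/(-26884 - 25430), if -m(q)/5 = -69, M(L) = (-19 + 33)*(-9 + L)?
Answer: -45670123/52314 ≈ -873.00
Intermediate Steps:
M(L) = -126 + 14*L (M(L) = 14*(-9 + L) = -126 + 14*L)
m(q) = 345 (m(q) = -5*(-69) = 345)
(M(-78) + m(72)) + 1/(-26884 - 25430) = ((-126 + 14*(-78)) + 345) + 1/(-26884 - 25430) = ((-126 - 1092) + 345) + 1/(-52314) = (-1218 + 345) - 1/52314 = -873 - 1/52314 = -45670123/52314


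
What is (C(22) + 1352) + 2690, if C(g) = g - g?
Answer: 4042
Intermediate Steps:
C(g) = 0
(C(22) + 1352) + 2690 = (0 + 1352) + 2690 = 1352 + 2690 = 4042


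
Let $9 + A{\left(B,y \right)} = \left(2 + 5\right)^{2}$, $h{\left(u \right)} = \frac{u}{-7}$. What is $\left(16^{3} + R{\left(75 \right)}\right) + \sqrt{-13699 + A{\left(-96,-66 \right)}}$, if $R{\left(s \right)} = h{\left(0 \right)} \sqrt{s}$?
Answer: $4096 + i \sqrt{13659} \approx 4096.0 + 116.87 i$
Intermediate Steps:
$h{\left(u \right)} = - \frac{u}{7}$ ($h{\left(u \right)} = u \left(- \frac{1}{7}\right) = - \frac{u}{7}$)
$A{\left(B,y \right)} = 40$ ($A{\left(B,y \right)} = -9 + \left(2 + 5\right)^{2} = -9 + 7^{2} = -9 + 49 = 40$)
$R{\left(s \right)} = 0$ ($R{\left(s \right)} = \left(- \frac{1}{7}\right) 0 \sqrt{s} = 0 \sqrt{s} = 0$)
$\left(16^{3} + R{\left(75 \right)}\right) + \sqrt{-13699 + A{\left(-96,-66 \right)}} = \left(16^{3} + 0\right) + \sqrt{-13699 + 40} = \left(4096 + 0\right) + \sqrt{-13659} = 4096 + i \sqrt{13659}$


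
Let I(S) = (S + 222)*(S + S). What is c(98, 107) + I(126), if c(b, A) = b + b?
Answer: 87892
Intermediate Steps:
c(b, A) = 2*b
I(S) = 2*S*(222 + S) (I(S) = (222 + S)*(2*S) = 2*S*(222 + S))
c(98, 107) + I(126) = 2*98 + 2*126*(222 + 126) = 196 + 2*126*348 = 196 + 87696 = 87892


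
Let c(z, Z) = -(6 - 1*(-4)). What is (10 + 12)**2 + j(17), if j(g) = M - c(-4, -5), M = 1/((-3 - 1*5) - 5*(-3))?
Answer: 3459/7 ≈ 494.14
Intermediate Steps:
M = 1/7 (M = 1/((-3 - 5) + 15) = 1/(-8 + 15) = 1/7 ≈ 0.14286)
c(z, Z) = -10 (c(z, Z) = -(6 + 4) = -1*10 = -10)
j(g) = 71/7 (j(g) = 1/7 - 1*(-10) = 1/7 + 10 = 71/7)
(10 + 12)**2 + j(17) = (10 + 12)**2 + 71/7 = 22**2 + 71/7 = 484 + 71/7 = 3459/7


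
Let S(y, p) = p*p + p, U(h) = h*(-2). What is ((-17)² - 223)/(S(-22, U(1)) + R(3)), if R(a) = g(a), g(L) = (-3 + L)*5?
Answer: 33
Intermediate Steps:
g(L) = -15 + 5*L
U(h) = -2*h
R(a) = -15 + 5*a
S(y, p) = p + p² (S(y, p) = p² + p = p + p²)
((-17)² - 223)/(S(-22, U(1)) + R(3)) = ((-17)² - 223)/((-2*1)*(1 - 2*1) + (-15 + 5*3)) = (289 - 223)/(-2*(1 - 2) + (-15 + 15)) = 66/(-2*(-1) + 0) = 66/(2 + 0) = 66/2 = 66*(½) = 33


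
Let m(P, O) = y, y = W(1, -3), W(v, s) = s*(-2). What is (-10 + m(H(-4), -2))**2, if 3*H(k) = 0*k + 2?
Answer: 16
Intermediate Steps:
H(k) = 2/3 (H(k) = (0*k + 2)/3 = (0 + 2)/3 = (1/3)*2 = 2/3)
W(v, s) = -2*s
y = 6 (y = -2*(-3) = 6)
m(P, O) = 6
(-10 + m(H(-4), -2))**2 = (-10 + 6)**2 = (-4)**2 = 16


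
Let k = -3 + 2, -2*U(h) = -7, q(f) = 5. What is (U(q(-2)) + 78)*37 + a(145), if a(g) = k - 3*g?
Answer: 5159/2 ≈ 2579.5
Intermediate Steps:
U(h) = 7/2 (U(h) = -1/2*(-7) = 7/2)
k = -1
a(g) = -1 - 3*g
(U(q(-2)) + 78)*37 + a(145) = (7/2 + 78)*37 + (-1 - 3*145) = (163/2)*37 + (-1 - 435) = 6031/2 - 436 = 5159/2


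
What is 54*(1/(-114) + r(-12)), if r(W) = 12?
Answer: 12303/19 ≈ 647.53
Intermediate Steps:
54*(1/(-114) + r(-12)) = 54*(1/(-114) + 12) = 54*(-1/114 + 12) = 54*(1367/114) = 12303/19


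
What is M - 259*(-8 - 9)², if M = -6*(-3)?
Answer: -74833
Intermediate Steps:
M = 18
M - 259*(-8 - 9)² = 18 - 259*(-8 - 9)² = 18 - 259*(-17)² = 18 - 259*289 = 18 - 74851 = -74833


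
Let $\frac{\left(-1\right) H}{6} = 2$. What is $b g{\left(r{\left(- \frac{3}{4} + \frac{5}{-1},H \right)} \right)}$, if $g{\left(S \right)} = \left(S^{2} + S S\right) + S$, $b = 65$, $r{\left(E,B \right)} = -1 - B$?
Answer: $16445$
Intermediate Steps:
$H = -12$ ($H = \left(-6\right) 2 = -12$)
$g{\left(S \right)} = S + 2 S^{2}$ ($g{\left(S \right)} = \left(S^{2} + S^{2}\right) + S = 2 S^{2} + S = S + 2 S^{2}$)
$b g{\left(r{\left(- \frac{3}{4} + \frac{5}{-1},H \right)} \right)} = 65 \left(-1 - -12\right) \left(1 + 2 \left(-1 - -12\right)\right) = 65 \left(-1 + 12\right) \left(1 + 2 \left(-1 + 12\right)\right) = 65 \cdot 11 \left(1 + 2 \cdot 11\right) = 65 \cdot 11 \left(1 + 22\right) = 65 \cdot 11 \cdot 23 = 65 \cdot 253 = 16445$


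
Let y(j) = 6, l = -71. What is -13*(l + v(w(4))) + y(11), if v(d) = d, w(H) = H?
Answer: 877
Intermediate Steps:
-13*(l + v(w(4))) + y(11) = -13*(-71 + 4) + 6 = -13*(-67) + 6 = 871 + 6 = 877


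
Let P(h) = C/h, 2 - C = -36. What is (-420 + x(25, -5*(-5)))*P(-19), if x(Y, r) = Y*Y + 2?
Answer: -414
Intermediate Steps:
C = 38 (C = 2 - 1*(-36) = 2 + 36 = 38)
x(Y, r) = 2 + Y**2 (x(Y, r) = Y**2 + 2 = 2 + Y**2)
P(h) = 38/h
(-420 + x(25, -5*(-5)))*P(-19) = (-420 + (2 + 25**2))*(38/(-19)) = (-420 + (2 + 625))*(38*(-1/19)) = (-420 + 627)*(-2) = 207*(-2) = -414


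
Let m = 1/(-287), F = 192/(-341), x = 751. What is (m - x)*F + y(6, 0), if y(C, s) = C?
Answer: 41970498/97867 ≈ 428.85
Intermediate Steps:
F = -192/341 (F = 192*(-1/341) = -192/341 ≈ -0.56305)
m = -1/287 ≈ -0.0034843
(m - x)*F + y(6, 0) = (-1/287 - 1*751)*(-192/341) + 6 = (-1/287 - 751)*(-192/341) + 6 = -215538/287*(-192/341) + 6 = 41383296/97867 + 6 = 41970498/97867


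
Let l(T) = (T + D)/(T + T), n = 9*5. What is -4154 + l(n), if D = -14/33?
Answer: -12335909/2970 ≈ -4153.5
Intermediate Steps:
D = -14/33 (D = -14*1/33 = -14/33 ≈ -0.42424)
n = 45
l(T) = (-14/33 + T)/(2*T) (l(T) = (T - 14/33)/(T + T) = (-14/33 + T)/((2*T)) = (-14/33 + T)*(1/(2*T)) = (-14/33 + T)/(2*T))
-4154 + l(n) = -4154 + (1/66)*(-14 + 33*45)/45 = -4154 + (1/66)*(1/45)*(-14 + 1485) = -4154 + (1/66)*(1/45)*1471 = -4154 + 1471/2970 = -12335909/2970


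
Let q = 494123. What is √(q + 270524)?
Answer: √764647 ≈ 874.44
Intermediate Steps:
√(q + 270524) = √(494123 + 270524) = √764647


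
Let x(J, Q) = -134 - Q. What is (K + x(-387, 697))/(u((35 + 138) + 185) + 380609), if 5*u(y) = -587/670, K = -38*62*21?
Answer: -168528450/1275039563 ≈ -0.13217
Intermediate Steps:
K = -49476 (K = -2356*21 = -49476)
u(y) = -587/3350 (u(y) = (-587/670)/5 = (-587*1/670)/5 = (1/5)*(-587/670) = -587/3350)
(K + x(-387, 697))/(u((35 + 138) + 185) + 380609) = (-49476 + (-134 - 1*697))/(-587/3350 + 380609) = (-49476 + (-134 - 697))/(1275039563/3350) = (-49476 - 831)*(3350/1275039563) = -50307*3350/1275039563 = -168528450/1275039563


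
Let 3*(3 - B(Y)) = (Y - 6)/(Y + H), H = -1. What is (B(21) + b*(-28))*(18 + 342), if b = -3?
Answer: 31230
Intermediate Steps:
B(Y) = 3 - (-6 + Y)/(3*(-1 + Y)) (B(Y) = 3 - (Y - 6)/(3*(Y - 1)) = 3 - (-6 + Y)/(3*(-1 + Y)))
(B(21) + b*(-28))*(18 + 342) = ((-3 + 8*21)/(3*(-1 + 21)) - 3*(-28))*(18 + 342) = ((⅓)*(-3 + 168)/20 + 84)*360 = ((⅓)*(1/20)*165 + 84)*360 = (11/4 + 84)*360 = (347/4)*360 = 31230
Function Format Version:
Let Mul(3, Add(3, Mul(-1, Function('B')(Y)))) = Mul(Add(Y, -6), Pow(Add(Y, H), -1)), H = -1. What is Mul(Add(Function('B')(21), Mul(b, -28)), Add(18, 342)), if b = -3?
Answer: 31230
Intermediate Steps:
Function('B')(Y) = Add(3, Mul(Rational(-1, 3), Pow(Add(-1, Y), -1), Add(-6, Y))) (Function('B')(Y) = Add(3, Mul(Rational(-1, 3), Mul(Add(Y, -6), Pow(Add(Y, -1), -1)))) = Add(3, Mul(Rational(-1, 3), Mul(Add(-6, Y), Pow(Add(-1, Y), -1)))) = Add(3, Mul(Rational(-1, 3), Mul(Pow(Add(-1, Y), -1), Add(-6, Y)))) = Add(3, Mul(Rational(-1, 3), Pow(Add(-1, Y), -1), Add(-6, Y))))
Mul(Add(Function('B')(21), Mul(b, -28)), Add(18, 342)) = Mul(Add(Mul(Rational(1, 3), Pow(Add(-1, 21), -1), Add(-3, Mul(8, 21))), Mul(-3, -28)), Add(18, 342)) = Mul(Add(Mul(Rational(1, 3), Pow(20, -1), Add(-3, 168)), 84), 360) = Mul(Add(Mul(Rational(1, 3), Rational(1, 20), 165), 84), 360) = Mul(Add(Rational(11, 4), 84), 360) = Mul(Rational(347, 4), 360) = 31230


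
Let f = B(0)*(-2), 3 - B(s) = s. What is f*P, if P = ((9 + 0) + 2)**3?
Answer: -7986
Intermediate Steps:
B(s) = 3 - s
f = -6 (f = (3 - 1*0)*(-2) = (3 + 0)*(-2) = 3*(-2) = -6)
P = 1331 (P = (9 + 2)**3 = 11**3 = 1331)
f*P = -6*1331 = -7986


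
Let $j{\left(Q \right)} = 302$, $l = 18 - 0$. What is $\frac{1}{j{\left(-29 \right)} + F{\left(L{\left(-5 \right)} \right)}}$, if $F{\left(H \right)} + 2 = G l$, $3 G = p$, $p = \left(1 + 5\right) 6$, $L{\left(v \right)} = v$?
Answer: $\frac{1}{516} \approx 0.001938$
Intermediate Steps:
$p = 36$ ($p = 6 \cdot 6 = 36$)
$l = 18$ ($l = 18 + 0 = 18$)
$G = 12$ ($G = \frac{1}{3} \cdot 36 = 12$)
$F{\left(H \right)} = 214$ ($F{\left(H \right)} = -2 + 12 \cdot 18 = -2 + 216 = 214$)
$\frac{1}{j{\left(-29 \right)} + F{\left(L{\left(-5 \right)} \right)}} = \frac{1}{302 + 214} = \frac{1}{516}$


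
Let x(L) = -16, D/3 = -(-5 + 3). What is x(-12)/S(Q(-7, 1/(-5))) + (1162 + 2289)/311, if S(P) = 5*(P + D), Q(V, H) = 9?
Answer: 253849/23325 ≈ 10.883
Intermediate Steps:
D = 6 (D = 3*(-(-5 + 3)) = 3*(-1*(-2)) = 3*2 = 6)
S(P) = 30 + 5*P (S(P) = 5*(P + 6) = 5*(6 + P) = 30 + 5*P)
x(-12)/S(Q(-7, 1/(-5))) + (1162 + 2289)/311 = -16/(30 + 5*9) + (1162 + 2289)/311 = -16/(30 + 45) + 3451*(1/311) = -16/75 + 3451/311 = 253849/23325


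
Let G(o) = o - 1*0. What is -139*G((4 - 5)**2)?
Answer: -139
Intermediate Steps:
G(o) = o (G(o) = o + 0 = o)
-139*G((4 - 5)**2) = -139*(4 - 5)**2 = -139*(-1)**2 = -139*1 = -139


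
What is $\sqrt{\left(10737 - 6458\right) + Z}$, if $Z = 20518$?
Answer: $\sqrt{24797} \approx 157.47$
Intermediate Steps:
$\sqrt{\left(10737 - 6458\right) + Z} = \sqrt{\left(10737 - 6458\right) + 20518} = \sqrt{4279 + 20518} = \sqrt{24797}$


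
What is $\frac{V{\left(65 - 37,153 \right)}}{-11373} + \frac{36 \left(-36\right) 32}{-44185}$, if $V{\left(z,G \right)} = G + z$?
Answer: $\frac{463663571}{502516005} \approx 0.92268$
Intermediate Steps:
$\frac{V{\left(65 - 37,153 \right)}}{-11373} + \frac{36 \left(-36\right) 32}{-44185} = \frac{153 + \left(65 - 37\right)}{-11373} + \frac{36 \left(-36\right) 32}{-44185} = \left(153 + \left(65 - 37\right)\right) \left(- \frac{1}{11373}\right) + \left(-1296\right) 32 \left(- \frac{1}{44185}\right) = \left(153 + 28\right) \left(- \frac{1}{11373}\right) - - \frac{41472}{44185} = 181 \left(- \frac{1}{11373}\right) + \frac{41472}{44185} = - \frac{181}{11373} + \frac{41472}{44185} = \frac{463663571}{502516005}$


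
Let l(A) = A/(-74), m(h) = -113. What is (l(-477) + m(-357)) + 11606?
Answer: 850959/74 ≈ 11499.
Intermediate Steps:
l(A) = -A/74 (l(A) = A*(-1/74) = -A/74)
(l(-477) + m(-357)) + 11606 = (-1/74*(-477) - 113) + 11606 = (477/74 - 113) + 11606 = -7885/74 + 11606 = 850959/74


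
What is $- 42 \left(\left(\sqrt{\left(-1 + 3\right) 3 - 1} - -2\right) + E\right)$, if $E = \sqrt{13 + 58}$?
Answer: $-84 - 42 \sqrt{5} - 42 \sqrt{71} \approx -531.81$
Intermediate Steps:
$E = \sqrt{71} \approx 8.4261$
$- 42 \left(\left(\sqrt{\left(-1 + 3\right) 3 - 1} - -2\right) + E\right) = - 42 \left(\left(\sqrt{\left(-1 + 3\right) 3 - 1} - -2\right) + \sqrt{71}\right) = - 42 \left(\left(\sqrt{2 \cdot 3 - 1} + 2\right) + \sqrt{71}\right) = - 42 \left(\left(\sqrt{6 - 1} + 2\right) + \sqrt{71}\right) = - 42 \left(\left(\sqrt{5} + 2\right) + \sqrt{71}\right) = - 42 \left(\left(2 + \sqrt{5}\right) + \sqrt{71}\right) = - 42 \left(2 + \sqrt{5} + \sqrt{71}\right) = -84 - 42 \sqrt{5} - 42 \sqrt{71}$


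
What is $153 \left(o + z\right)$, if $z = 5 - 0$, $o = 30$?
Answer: $5355$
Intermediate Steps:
$z = 5$ ($z = 5 + 0 = 5$)
$153 \left(o + z\right) = 153 \left(30 + 5\right) = 153 \cdot 35 = 5355$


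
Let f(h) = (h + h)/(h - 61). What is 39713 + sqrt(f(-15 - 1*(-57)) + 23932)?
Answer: 39713 + 4*sqrt(539866)/19 ≈ 39868.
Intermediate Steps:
f(h) = 2*h/(-61 + h) (f(h) = (2*h)/(-61 + h) = 2*h/(-61 + h))
39713 + sqrt(f(-15 - 1*(-57)) + 23932) = 39713 + sqrt(2*(-15 - 1*(-57))/(-61 + (-15 - 1*(-57))) + 23932) = 39713 + sqrt(2*(-15 + 57)/(-61 + (-15 + 57)) + 23932) = 39713 + sqrt(2*42/(-61 + 42) + 23932) = 39713 + sqrt(2*42/(-19) + 23932) = 39713 + sqrt(2*42*(-1/19) + 23932) = 39713 + sqrt(-84/19 + 23932) = 39713 + sqrt(454624/19) = 39713 + 4*sqrt(539866)/19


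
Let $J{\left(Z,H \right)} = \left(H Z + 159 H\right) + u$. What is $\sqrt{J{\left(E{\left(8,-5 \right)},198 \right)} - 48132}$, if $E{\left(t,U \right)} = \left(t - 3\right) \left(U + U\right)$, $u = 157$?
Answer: $i \sqrt{26393} \approx 162.46 i$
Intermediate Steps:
$E{\left(t,U \right)} = 2 U \left(-3 + t\right)$ ($E{\left(t,U \right)} = \left(-3 + t\right) 2 U = 2 U \left(-3 + t\right)$)
$J{\left(Z,H \right)} = 157 + 159 H + H Z$ ($J{\left(Z,H \right)} = \left(H Z + 159 H\right) + 157 = \left(159 H + H Z\right) + 157 = 157 + 159 H + H Z$)
$\sqrt{J{\left(E{\left(8,-5 \right)},198 \right)} - 48132} = \sqrt{\left(157 + 159 \cdot 198 + 198 \cdot 2 \left(-5\right) \left(-3 + 8\right)\right) - 48132} = \sqrt{\left(157 + 31482 + 198 \cdot 2 \left(-5\right) 5\right) - 48132} = \sqrt{\left(157 + 31482 + 198 \left(-50\right)\right) - 48132} = \sqrt{\left(157 + 31482 - 9900\right) - 48132} = \sqrt{21739 - 48132} = \sqrt{-26393} = i \sqrt{26393}$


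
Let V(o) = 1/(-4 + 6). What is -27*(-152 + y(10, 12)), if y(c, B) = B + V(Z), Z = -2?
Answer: 7533/2 ≈ 3766.5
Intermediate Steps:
V(o) = ½ (V(o) = 1/2 = ½)
y(c, B) = ½ + B (y(c, B) = B + ½ = ½ + B)
-27*(-152 + y(10, 12)) = -27*(-152 + (½ + 12)) = -27*(-152 + 25/2) = -27*(-279/2) = 7533/2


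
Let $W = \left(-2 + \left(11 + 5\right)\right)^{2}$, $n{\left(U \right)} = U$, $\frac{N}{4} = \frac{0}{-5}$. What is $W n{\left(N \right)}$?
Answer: $0$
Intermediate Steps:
$N = 0$ ($N = 4 \frac{0}{-5} = 4 \cdot 0 \left(- \frac{1}{5}\right) = 4 \cdot 0 = 0$)
$W = 196$ ($W = \left(-2 + 16\right)^{2} = 14^{2} = 196$)
$W n{\left(N \right)} = 196 \cdot 0 = 0$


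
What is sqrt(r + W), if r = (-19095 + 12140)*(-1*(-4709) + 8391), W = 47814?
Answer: I*sqrt(91062686) ≈ 9542.7*I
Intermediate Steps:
r = -91110500 (r = -6955*(4709 + 8391) = -6955*13100 = -91110500)
sqrt(r + W) = sqrt(-91110500 + 47814) = sqrt(-91062686) = I*sqrt(91062686)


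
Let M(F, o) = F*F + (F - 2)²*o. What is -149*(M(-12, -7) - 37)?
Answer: 188485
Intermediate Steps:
M(F, o) = F² + o*(-2 + F)² (M(F, o) = F² + (-2 + F)²*o = F² + o*(-2 + F)²)
-149*(M(-12, -7) - 37) = -149*(((-12)² - 7*(-2 - 12)²) - 37) = -149*((144 - 7*(-14)²) - 37) = -149*((144 - 7*196) - 37) = -149*((144 - 1372) - 37) = -149*(-1228 - 37) = -149*(-1265) = 188485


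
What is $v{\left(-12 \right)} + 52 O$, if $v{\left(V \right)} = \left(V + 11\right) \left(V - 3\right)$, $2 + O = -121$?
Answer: $-6381$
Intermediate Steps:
$O = -123$ ($O = -2 - 121 = -123$)
$v{\left(V \right)} = \left(-3 + V\right) \left(11 + V\right)$ ($v{\left(V \right)} = \left(11 + V\right) \left(-3 + V\right) = \left(-3 + V\right) \left(11 + V\right)$)
$v{\left(-12 \right)} + 52 O = \left(-33 + \left(-12\right)^{2} + 8 \left(-12\right)\right) + 52 \left(-123\right) = \left(-33 + 144 - 96\right) - 6396 = 15 - 6396 = -6381$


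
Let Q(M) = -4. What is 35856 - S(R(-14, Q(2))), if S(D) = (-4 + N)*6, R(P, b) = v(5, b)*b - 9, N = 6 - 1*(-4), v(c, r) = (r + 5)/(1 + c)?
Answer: 35820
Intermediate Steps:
v(c, r) = (5 + r)/(1 + c)
N = 10 (N = 6 + 4 = 10)
R(P, b) = -9 + b*(5/6 + b/6) (R(P, b) = ((5 + b)/(1 + 5))*b - 9 = ((5 + b)/6)*b - 9 = (5/6 + b/6)*b - 9 = b*(5/6 + b/6) - 9 = -9 + b*(5/6 + b/6))
S(D) = 36 (S(D) = (-4 + 10)*6 = 6*6 = 36)
35856 - S(R(-14, Q(2))) = 35856 - 1*36 = 35856 - 36 = 35820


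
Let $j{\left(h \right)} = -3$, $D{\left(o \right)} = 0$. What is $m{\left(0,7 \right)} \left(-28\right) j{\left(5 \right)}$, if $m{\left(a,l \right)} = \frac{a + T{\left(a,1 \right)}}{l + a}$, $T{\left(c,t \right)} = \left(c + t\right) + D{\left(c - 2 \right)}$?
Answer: $12$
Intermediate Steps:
$T{\left(c,t \right)} = c + t$ ($T{\left(c,t \right)} = \left(c + t\right) + 0 = c + t$)
$m{\left(a,l \right)} = \frac{1 + 2 a}{a + l}$ ($m{\left(a,l \right)} = \frac{a + \left(a + 1\right)}{l + a} = \frac{a + \left(1 + a\right)}{a + l} = \frac{1 + 2 a}{a + l}$)
$m{\left(0,7 \right)} \left(-28\right) j{\left(5 \right)} = \frac{1 + 2 \cdot 0}{0 + 7} \left(-28\right) \left(-3\right) = \frac{1 + 0}{7} \left(-28\right) \left(-3\right) = \frac{1}{7} \cdot 1 \left(-28\right) \left(-3\right) = \frac{1}{7} \left(-28\right) \left(-3\right) = \left(-4\right) \left(-3\right) = 12$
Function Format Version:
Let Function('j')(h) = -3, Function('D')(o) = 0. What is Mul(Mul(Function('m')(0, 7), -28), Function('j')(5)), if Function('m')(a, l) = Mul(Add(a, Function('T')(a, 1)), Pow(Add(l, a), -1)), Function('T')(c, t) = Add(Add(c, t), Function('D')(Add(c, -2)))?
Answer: 12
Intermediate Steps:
Function('T')(c, t) = Add(c, t) (Function('T')(c, t) = Add(Add(c, t), 0) = Add(c, t))
Function('m')(a, l) = Mul(Pow(Add(a, l), -1), Add(1, Mul(2, a))) (Function('m')(a, l) = Mul(Add(a, Add(a, 1)), Pow(Add(l, a), -1)) = Mul(Add(a, Add(1, a)), Pow(Add(a, l), -1)) = Mul(Add(1, Mul(2, a)), Pow(Add(a, l), -1)) = Mul(Pow(Add(a, l), -1), Add(1, Mul(2, a))))
Mul(Mul(Function('m')(0, 7), -28), Function('j')(5)) = Mul(Mul(Mul(Pow(Add(0, 7), -1), Add(1, Mul(2, 0))), -28), -3) = Mul(Mul(Mul(Pow(7, -1), Add(1, 0)), -28), -3) = Mul(Mul(Mul(Rational(1, 7), 1), -28), -3) = Mul(Mul(Rational(1, 7), -28), -3) = Mul(-4, -3) = 12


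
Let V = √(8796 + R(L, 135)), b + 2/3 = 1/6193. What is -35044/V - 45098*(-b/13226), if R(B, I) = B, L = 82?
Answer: -279224267/122862927 - 17522*√8878/4439 ≈ -374.20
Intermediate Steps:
b = -12383/18579 (b = -⅔ + 1/6193 = -12383/18579 ≈ -0.66650)
V = √8878 (V = √(8796 + 82) = √8878 ≈ 94.223)
-35044/V - 45098*(-b/13226) = -35044*√8878/8878 - 45098/((-13226/(-12383/18579))) = -17522*√8878/4439 - 45098/((-13226*(-18579/12383))) = -17522*√8878/4439 - 45098/245725854/12383 = -17522*√8878/4439 - 45098*12383/245725854 = -17522*√8878/4439 - 279224267/122862927 = -279224267/122862927 - 17522*√8878/4439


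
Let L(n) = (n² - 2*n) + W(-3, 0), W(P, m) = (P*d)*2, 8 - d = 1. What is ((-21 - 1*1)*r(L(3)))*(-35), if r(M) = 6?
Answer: 4620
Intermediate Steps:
d = 7 (d = 8 - 1*1 = 8 - 1 = 7)
W(P, m) = 14*P (W(P, m) = (P*7)*2 = (7*P)*2 = 14*P)
L(n) = -42 + n² - 2*n (L(n) = (n² - 2*n) + 14*(-3) = (n² - 2*n) - 42 = -42 + n² - 2*n)
((-21 - 1*1)*r(L(3)))*(-35) = ((-21 - 1*1)*6)*(-35) = ((-21 - 1)*6)*(-35) = -22*6*(-35) = -132*(-35) = 4620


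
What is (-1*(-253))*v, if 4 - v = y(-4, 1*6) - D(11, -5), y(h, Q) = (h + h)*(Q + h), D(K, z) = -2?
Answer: 4554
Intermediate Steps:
y(h, Q) = 2*h*(Q + h) (y(h, Q) = (2*h)*(Q + h) = 2*h*(Q + h))
v = 18 (v = 4 - (2*(-4)*(1*6 - 4) - 1*(-2)) = 4 - (2*(-4)*(6 - 4) + 2) = 4 - (2*(-4)*2 + 2) = 4 - (-16 + 2) = 4 - 1*(-14) = 4 + 14 = 18)
(-1*(-253))*v = -1*(-253)*18 = 253*18 = 4554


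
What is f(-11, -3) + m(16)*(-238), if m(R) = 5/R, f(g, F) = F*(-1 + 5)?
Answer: -691/8 ≈ -86.375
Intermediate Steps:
f(g, F) = 4*F (f(g, F) = F*4 = 4*F)
f(-11, -3) + m(16)*(-238) = 4*(-3) + (5/16)*(-238) = -12 + (5*(1/16))*(-238) = -12 + (5/16)*(-238) = -12 - 595/8 = -691/8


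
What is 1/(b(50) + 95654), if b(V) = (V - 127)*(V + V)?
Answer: 1/87954 ≈ 1.1370e-5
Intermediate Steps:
b(V) = 2*V*(-127 + V) (b(V) = (-127 + V)*(2*V) = 2*V*(-127 + V))
1/(b(50) + 95654) = 1/(2*50*(-127 + 50) + 95654) = 1/(2*50*(-77) + 95654) = 1/(-7700 + 95654) = 1/87954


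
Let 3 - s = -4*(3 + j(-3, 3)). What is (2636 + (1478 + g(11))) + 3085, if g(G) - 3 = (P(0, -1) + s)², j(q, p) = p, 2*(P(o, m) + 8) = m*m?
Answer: 30329/4 ≈ 7582.3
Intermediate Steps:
P(o, m) = -8 + m²/2 (P(o, m) = -8 + (m*m)/2 = -8 + m²/2)
s = 27 (s = 3 - (-4)*(3 + 3) = 3 - (-4)*6 = 3 - 1*(-24) = 3 + 24 = 27)
g(G) = 1533/4 (g(G) = 3 + ((-8 + (½)*(-1)²) + 27)² = 3 + ((-8 + (½)*1) + 27)² = 3 + ((-8 + ½) + 27)² = 3 + (-15/2 + 27)² = 3 + (39/2)² = 3 + 1521/4 = 1533/4)
(2636 + (1478 + g(11))) + 3085 = (2636 + (1478 + 1533/4)) + 3085 = (2636 + 7445/4) + 3085 = 17989/4 + 3085 = 30329/4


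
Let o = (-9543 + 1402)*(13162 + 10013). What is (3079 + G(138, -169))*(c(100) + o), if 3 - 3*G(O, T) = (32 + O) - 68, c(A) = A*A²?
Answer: -571635738050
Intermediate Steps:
c(A) = A³
G(O, T) = 13 - O/3 (G(O, T) = 1 - ((32 + O) - 68)/3 = 1 - (-36 + O)/3 = 1 + (12 - O/3) = 13 - O/3)
o = -188667675 (o = -8141*23175 = -188667675)
(3079 + G(138, -169))*(c(100) + o) = (3079 + (13 - ⅓*138))*(100³ - 188667675) = (3079 + (13 - 46))*(1000000 - 188667675) = (3079 - 33)*(-187667675) = 3046*(-187667675) = -571635738050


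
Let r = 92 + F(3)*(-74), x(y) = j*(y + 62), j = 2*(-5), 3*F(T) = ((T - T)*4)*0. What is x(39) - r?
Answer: -1102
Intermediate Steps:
F(T) = 0 (F(T) = (((T - T)*4)*0)/3 = ((0*4)*0)/3 = (0*0)/3 = (⅓)*0 = 0)
j = -10
x(y) = -620 - 10*y (x(y) = -10*(y + 62) = -10*(62 + y) = -620 - 10*y)
r = 92 (r = 92 + 0*(-74) = 92 + 0 = 92)
x(39) - r = (-620 - 10*39) - 1*92 = (-620 - 390) - 92 = -1010 - 92 = -1102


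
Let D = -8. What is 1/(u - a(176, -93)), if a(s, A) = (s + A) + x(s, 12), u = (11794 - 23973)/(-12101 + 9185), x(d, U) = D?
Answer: -2916/206521 ≈ -0.014120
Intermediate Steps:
x(d, U) = -8
u = 12179/2916 (u = -12179/(-2916) = -12179*(-1/2916) = 12179/2916 ≈ 4.1766)
a(s, A) = -8 + A + s (a(s, A) = (s + A) - 8 = (A + s) - 8 = -8 + A + s)
1/(u - a(176, -93)) = 1/(12179/2916 - (-8 - 93 + 176)) = 1/(12179/2916 - 1*75) = 1/(12179/2916 - 75) = 1/(-206521/2916) = -2916/206521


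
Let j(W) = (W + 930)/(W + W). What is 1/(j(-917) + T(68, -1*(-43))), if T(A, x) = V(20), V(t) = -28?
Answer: -1834/51365 ≈ -0.035705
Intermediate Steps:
T(A, x) = -28
j(W) = (930 + W)/(2*W) (j(W) = (930 + W)/((2*W)) = (930 + W)*(1/(2*W)) = (930 + W)/(2*W))
1/(j(-917) + T(68, -1*(-43))) = 1/((½)*(930 - 917)/(-917) - 28) = 1/((½)*(-1/917)*13 - 28) = 1/(-13/1834 - 28) = 1/(-51365/1834) = -1834/51365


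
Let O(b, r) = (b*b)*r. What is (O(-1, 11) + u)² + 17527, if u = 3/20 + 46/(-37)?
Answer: 9651528761/547600 ≈ 17625.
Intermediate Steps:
O(b, r) = r*b² (O(b, r) = b²*r = r*b²)
u = -809/740 (u = 3*(1/20) + 46*(-1/37) = 3/20 - 46/37 = -809/740 ≈ -1.0932)
(O(-1, 11) + u)² + 17527 = (11*(-1)² - 809/740)² + 17527 = (11*1 - 809/740)² + 17527 = (11 - 809/740)² + 17527 = (7331/740)² + 17527 = 53743561/547600 + 17527 = 9651528761/547600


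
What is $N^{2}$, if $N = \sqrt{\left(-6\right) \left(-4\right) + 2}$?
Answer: $26$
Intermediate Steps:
$N = \sqrt{26}$ ($N = \sqrt{24 + 2} = \sqrt{26} \approx 5.099$)
$N^{2} = \left(\sqrt{26}\right)^{2} = 26$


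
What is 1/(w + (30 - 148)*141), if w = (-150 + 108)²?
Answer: -1/14874 ≈ -6.7231e-5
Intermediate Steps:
w = 1764 (w = (-42)² = 1764)
1/(w + (30 - 148)*141) = 1/(1764 + (30 - 148)*141) = 1/(1764 - 118*141) = 1/(1764 - 16638) = 1/(-14874) = -1/14874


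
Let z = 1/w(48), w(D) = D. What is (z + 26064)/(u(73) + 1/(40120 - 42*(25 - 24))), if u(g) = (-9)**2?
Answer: 25070251847/77911656 ≈ 321.78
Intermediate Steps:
u(g) = 81
z = 1/48 ≈ 0.020833
(z + 26064)/(u(73) + 1/(40120 - 42*(25 - 24))) = (1/48 + 26064)/(81 + 1/(40120 - 42*(25 - 24))) = 1251073/(48*(81 + 1/(40120 - 42*1))) = 1251073/(48*(81 + 1/(40120 - 42))) = 1251073/(48*(81 + 1/40078)) = 1251073/(48*(3246319/40078)) = (1251073/48)*(40078/3246319) = 25070251847/77911656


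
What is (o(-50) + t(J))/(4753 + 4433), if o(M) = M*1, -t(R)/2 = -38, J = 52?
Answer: 13/4593 ≈ 0.0028304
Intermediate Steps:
t(R) = 76 (t(R) = -2*(-38) = 76)
o(M) = M
(o(-50) + t(J))/(4753 + 4433) = (-50 + 76)/(4753 + 4433) = 26/9186 = 26*(1/9186) = 13/4593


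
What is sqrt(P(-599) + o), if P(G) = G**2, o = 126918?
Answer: sqrt(485719) ≈ 696.94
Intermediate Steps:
sqrt(P(-599) + o) = sqrt((-599)**2 + 126918) = sqrt(358801 + 126918) = sqrt(485719)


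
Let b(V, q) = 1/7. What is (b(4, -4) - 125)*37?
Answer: -32338/7 ≈ -4619.7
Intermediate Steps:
b(V, q) = 1/7
(b(4, -4) - 125)*37 = (1/7 - 125)*37 = -874/7*37 = -32338/7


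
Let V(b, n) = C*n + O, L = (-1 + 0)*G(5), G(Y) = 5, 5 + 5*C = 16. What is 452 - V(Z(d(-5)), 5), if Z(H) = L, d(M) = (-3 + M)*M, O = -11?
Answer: 452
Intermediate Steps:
C = 11/5 (C = -1 + (⅕)*16 = -1 + 16/5 = 11/5 ≈ 2.2000)
L = -5 (L = (-1 + 0)*5 = -1*5 = -5)
d(M) = M*(-3 + M)
Z(H) = -5
V(b, n) = -11 + 11*n/5 (V(b, n) = 11*n/5 - 11 = -11 + 11*n/5)
452 - V(Z(d(-5)), 5) = 452 - (-11 + (11/5)*5) = 452 - (-11 + 11) = 452 - 1*0 = 452 + 0 = 452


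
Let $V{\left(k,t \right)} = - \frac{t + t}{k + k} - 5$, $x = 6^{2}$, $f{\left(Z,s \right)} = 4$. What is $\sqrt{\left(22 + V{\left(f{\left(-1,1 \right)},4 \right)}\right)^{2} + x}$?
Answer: $2 \sqrt{73} \approx 17.088$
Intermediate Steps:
$x = 36$
$V{\left(k,t \right)} = -5 - \frac{t}{k}$ ($V{\left(k,t \right)} = - \frac{2 t}{2 k} - 5 = - 2 t \frac{1}{2 k} - 5 = - \frac{t}{k} - 5 = -5 - \frac{t}{k}$)
$\sqrt{\left(22 + V{\left(f{\left(-1,1 \right)},4 \right)}\right)^{2} + x} = \sqrt{\left(22 - \left(5 + \frac{4}{4}\right)\right)^{2} + 36} = \sqrt{\left(22 - \left(5 + 4 \cdot \frac{1}{4}\right)\right)^{2} + 36} = \sqrt{\left(22 - 6\right)^{2} + 36} = \sqrt{16^{2} + 36} = \sqrt{256 + 36} = \sqrt{292} = 2 \sqrt{73}$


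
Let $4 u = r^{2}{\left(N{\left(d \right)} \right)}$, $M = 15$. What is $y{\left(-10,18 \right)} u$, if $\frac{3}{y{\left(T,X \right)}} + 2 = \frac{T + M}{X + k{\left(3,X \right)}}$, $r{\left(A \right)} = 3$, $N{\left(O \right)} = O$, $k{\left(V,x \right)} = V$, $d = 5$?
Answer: $- \frac{567}{148} \approx -3.8311$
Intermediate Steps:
$y{\left(T,X \right)} = \frac{3}{-2 + \frac{15 + T}{3 + X}}$ ($y{\left(T,X \right)} = \frac{3}{-2 + \frac{T + 15}{X + 3}} = \frac{3}{-2 + \frac{15 + T}{3 + X}}$)
$u = \frac{9}{4}$ ($u = \frac{3^{2}}{4} = \frac{1}{4} \cdot 9 = \frac{9}{4} \approx 2.25$)
$y{\left(-10,18 \right)} u = \frac{3 \left(3 + 18\right)}{9 - 10 - 36} \cdot \frac{9}{4} = 3 \frac{1}{9 - 10 - 36} \cdot 21 \cdot \frac{9}{4} = 3 \frac{1}{-37} \cdot 21 \cdot \frac{9}{4} = 3 \left(- \frac{1}{37}\right) 21 \cdot \frac{9}{4} = \left(- \frac{63}{37}\right) \frac{9}{4} = - \frac{567}{148}$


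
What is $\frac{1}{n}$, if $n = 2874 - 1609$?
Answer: $\frac{1}{1265} \approx 0.00079051$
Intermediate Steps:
$n = 1265$ ($n = 2874 - 1609 = 1265$)
$\frac{1}{n} = \frac{1}{1265}$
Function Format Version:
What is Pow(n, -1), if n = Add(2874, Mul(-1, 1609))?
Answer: Rational(1, 1265) ≈ 0.00079051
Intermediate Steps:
n = 1265 (n = Add(2874, -1609) = 1265)
Pow(n, -1) = Pow(1265, -1) = Rational(1, 1265)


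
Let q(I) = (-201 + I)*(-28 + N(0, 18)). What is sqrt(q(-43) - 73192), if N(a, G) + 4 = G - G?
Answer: 2*I*sqrt(16346) ≈ 255.7*I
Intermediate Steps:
N(a, G) = -4 (N(a, G) = -4 + (G - G) = -4 + 0 = -4)
q(I) = 6432 - 32*I (q(I) = (-201 + I)*(-28 - 4) = (-201 + I)*(-32) = 6432 - 32*I)
sqrt(q(-43) - 73192) = sqrt((6432 - 32*(-43)) - 73192) = sqrt((6432 + 1376) - 73192) = sqrt(7808 - 73192) = sqrt(-65384) = 2*I*sqrt(16346)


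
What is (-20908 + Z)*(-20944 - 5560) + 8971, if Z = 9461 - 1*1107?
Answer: 332740187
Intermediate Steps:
Z = 8354 (Z = 9461 - 1107 = 8354)
(-20908 + Z)*(-20944 - 5560) + 8971 = (-20908 + 8354)*(-20944 - 5560) + 8971 = -12554*(-26504) + 8971 = 332731216 + 8971 = 332740187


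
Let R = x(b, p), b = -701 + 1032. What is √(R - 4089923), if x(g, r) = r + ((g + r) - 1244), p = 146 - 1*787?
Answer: I*√4092118 ≈ 2022.9*I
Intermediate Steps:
b = 331
p = -641 (p = 146 - 787 = -641)
x(g, r) = -1244 + g + 2*r (x(g, r) = r + (-1244 + g + r) = -1244 + g + 2*r)
R = -2195 (R = -1244 + 331 + 2*(-641) = -1244 + 331 - 1282 = -2195)
√(R - 4089923) = √(-2195 - 4089923) = √(-4092118) = I*√4092118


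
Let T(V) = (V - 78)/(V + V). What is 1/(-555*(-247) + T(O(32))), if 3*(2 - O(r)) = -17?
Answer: 46/6305699 ≈ 7.2950e-6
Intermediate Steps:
O(r) = 23/3 (O(r) = 2 - ⅓*(-17) = 2 + 17/3 = 23/3)
T(V) = (-78 + V)/(2*V) (T(V) = (-78 + V)/((2*V)) = (-78 + V)*(1/(2*V)) = (-78 + V)/(2*V))
1/(-555*(-247) + T(O(32))) = 1/(-555*(-247) + (-78 + 23/3)/(2*(23/3))) = 1/(137085 + (½)*(3/23)*(-211/3)) = 1/(137085 - 211/46) = 1/(6305699/46) = 46/6305699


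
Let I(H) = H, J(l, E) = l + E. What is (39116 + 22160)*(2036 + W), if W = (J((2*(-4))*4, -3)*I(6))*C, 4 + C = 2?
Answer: 150493856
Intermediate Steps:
J(l, E) = E + l
C = -2 (C = -4 + 2 = -2)
W = 420 (W = ((-3 + (2*(-4))*4)*6)*(-2) = ((-3 - 8*4)*6)*(-2) = ((-3 - 32)*6)*(-2) = -35*6*(-2) = -210*(-2) = 420)
(39116 + 22160)*(2036 + W) = (39116 + 22160)*(2036 + 420) = 61276*2456 = 150493856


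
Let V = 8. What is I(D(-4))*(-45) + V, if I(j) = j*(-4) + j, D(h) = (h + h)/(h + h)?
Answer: 143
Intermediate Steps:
D(h) = 1 (D(h) = (2*h)/((2*h)) = (2*h)*(1/(2*h)) = 1)
I(j) = -3*j (I(j) = -4*j + j = -3*j)
I(D(-4))*(-45) + V = -3*1*(-45) + 8 = -3*(-45) + 8 = 135 + 8 = 143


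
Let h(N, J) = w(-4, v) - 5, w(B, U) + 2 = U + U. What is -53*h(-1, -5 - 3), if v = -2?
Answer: 583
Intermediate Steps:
w(B, U) = -2 + 2*U (w(B, U) = -2 + (U + U) = -2 + 2*U)
h(N, J) = -11 (h(N, J) = (-2 + 2*(-2)) - 5 = (-2 - 4) - 5 = -6 - 5 = -11)
-53*h(-1, -5 - 3) = -53*(-11) = 583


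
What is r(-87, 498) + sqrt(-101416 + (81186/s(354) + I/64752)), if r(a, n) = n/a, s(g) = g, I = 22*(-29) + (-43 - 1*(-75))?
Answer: -166/29 + I*sqrt(10255839380843410)/318364 ≈ -5.7241 + 318.1*I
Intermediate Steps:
I = -606 (I = -638 + (-43 + 75) = -638 + 32 = -606)
r(-87, 498) + sqrt(-101416 + (81186/s(354) + I/64752)) = 498/(-87) + sqrt(-101416 + (81186/354 - 606/64752)) = 498*(-1/87) + sqrt(-101416 + (81186*(1/354) - 606*1/64752)) = -166/29 + sqrt(-101416 + (13531/59 - 101/10792)) = -166/29 + sqrt(-101416 + 146020593/636728) = -166/29 + sqrt(-64428386255/636728) = -166/29 + I*sqrt(10255839380843410)/318364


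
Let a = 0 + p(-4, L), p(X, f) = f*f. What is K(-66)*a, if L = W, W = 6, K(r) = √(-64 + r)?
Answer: 36*I*√130 ≈ 410.46*I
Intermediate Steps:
L = 6
p(X, f) = f²
a = 36 (a = 0 + 6² = 0 + 36 = 36)
K(-66)*a = √(-64 - 66)*36 = √(-130)*36 = (I*√130)*36 = 36*I*√130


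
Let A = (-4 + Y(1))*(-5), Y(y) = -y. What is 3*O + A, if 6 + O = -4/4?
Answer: 4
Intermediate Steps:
O = -7 (O = -6 - 4/4 = -6 - 4*¼ = -6 - 1 = -7)
A = 25 (A = (-4 - 1*1)*(-5) = (-4 - 1)*(-5) = -5*(-5) = 25)
3*O + A = 3*(-7) + 25 = -21 + 25 = 4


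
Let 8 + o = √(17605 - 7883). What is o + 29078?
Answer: 29070 + √9722 ≈ 29169.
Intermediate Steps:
o = -8 + √9722 (o = -8 + √(17605 - 7883) = -8 + √9722 ≈ 90.600)
o + 29078 = (-8 + √9722) + 29078 = 29070 + √9722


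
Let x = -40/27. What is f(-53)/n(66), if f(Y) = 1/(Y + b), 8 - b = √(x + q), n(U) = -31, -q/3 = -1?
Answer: 1215/1693654 - 3*√123/1693654 ≈ 0.00069774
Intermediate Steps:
q = 3 (q = -3*(-1) = 3)
x = -40/27 (x = -40*1/27 = -40/27 ≈ -1.4815)
b = 8 - √123/9 (b = 8 - √(-40/27 + 3) = 8 - √(41/27) = 8 - √123/9 ≈ 6.7677)
f(Y) = 1/(8 + Y - √123/9) (f(Y) = 1/(Y + (8 - √123/9)) = 1/(8 + Y - √123/9))
f(-53)/n(66) = (9/(72 - √123 + 9*(-53)))/(-31) = (9/(72 - √123 - 477))*(-1/31) = (9/(-405 - √123))*(-1/31) = -9/(31*(-405 - √123))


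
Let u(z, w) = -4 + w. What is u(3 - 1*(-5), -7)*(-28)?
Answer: 308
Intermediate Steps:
u(3 - 1*(-5), -7)*(-28) = (-4 - 7)*(-28) = -11*(-28) = 308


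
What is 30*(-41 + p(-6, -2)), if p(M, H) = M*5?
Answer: -2130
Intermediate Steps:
p(M, H) = 5*M
30*(-41 + p(-6, -2)) = 30*(-41 + 5*(-6)) = 30*(-41 - 30) = 30*(-71) = -2130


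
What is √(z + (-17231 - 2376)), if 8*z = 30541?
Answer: 3*I*√28070/4 ≈ 125.66*I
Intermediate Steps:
z = 30541/8 (z = (⅛)*30541 = 30541/8 ≈ 3817.6)
√(z + (-17231 - 2376)) = √(30541/8 + (-17231 - 2376)) = √(30541/8 - 19607) = √(-126315/8) = 3*I*√28070/4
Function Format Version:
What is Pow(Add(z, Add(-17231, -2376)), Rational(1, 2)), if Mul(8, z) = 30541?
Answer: Mul(Rational(3, 4), I, Pow(28070, Rational(1, 2))) ≈ Mul(125.66, I)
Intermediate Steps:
z = Rational(30541, 8) (z = Mul(Rational(1, 8), 30541) = Rational(30541, 8) ≈ 3817.6)
Pow(Add(z, Add(-17231, -2376)), Rational(1, 2)) = Pow(Add(Rational(30541, 8), Add(-17231, -2376)), Rational(1, 2)) = Pow(Add(Rational(30541, 8), -19607), Rational(1, 2)) = Pow(Rational(-126315, 8), Rational(1, 2)) = Mul(Rational(3, 4), I, Pow(28070, Rational(1, 2)))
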